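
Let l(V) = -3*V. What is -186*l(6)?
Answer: 3348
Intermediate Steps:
-186*l(6) = -(-558)*6 = -186*(-18) = 3348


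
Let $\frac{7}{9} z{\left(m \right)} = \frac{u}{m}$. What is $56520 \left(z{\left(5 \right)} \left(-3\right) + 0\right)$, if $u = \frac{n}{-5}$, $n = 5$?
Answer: $\frac{305208}{7} \approx 43601.0$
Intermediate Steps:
$u = -1$ ($u = \frac{5}{-5} = 5 \left(- \frac{1}{5}\right) = -1$)
$z{\left(m \right)} = - \frac{9}{7 m}$ ($z{\left(m \right)} = \frac{9 \left(- \frac{1}{m}\right)}{7} = - \frac{9}{7 m}$)
$56520 \left(z{\left(5 \right)} \left(-3\right) + 0\right) = 56520 \left(- \frac{9}{7 \cdot 5} \left(-3\right) + 0\right) = 56520 \left(\left(- \frac{9}{7}\right) \frac{1}{5} \left(-3\right) + 0\right) = 56520 \left(\left(- \frac{9}{35}\right) \left(-3\right) + 0\right) = 56520 \left(\frac{27}{35} + 0\right) = 56520 \cdot \frac{27}{35} = \frac{305208}{7}$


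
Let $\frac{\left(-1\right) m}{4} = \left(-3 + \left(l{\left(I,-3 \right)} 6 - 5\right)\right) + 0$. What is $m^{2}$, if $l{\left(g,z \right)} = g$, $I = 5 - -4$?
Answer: $33856$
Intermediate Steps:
$I = 9$ ($I = 5 + 4 = 9$)
$m = -184$ ($m = - 4 \left(\left(-3 + \left(9 \cdot 6 - 5\right)\right) + 0\right) = - 4 \left(\left(-3 + \left(54 - 5\right)\right) + 0\right) = - 4 \left(\left(-3 + 49\right) + 0\right) = - 4 \left(46 + 0\right) = \left(-4\right) 46 = -184$)
$m^{2} = \left(-184\right)^{2} = 33856$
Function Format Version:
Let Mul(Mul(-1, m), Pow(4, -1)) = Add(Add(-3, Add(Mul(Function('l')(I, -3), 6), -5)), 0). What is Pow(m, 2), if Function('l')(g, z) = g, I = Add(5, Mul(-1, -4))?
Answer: 33856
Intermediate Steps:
I = 9 (I = Add(5, 4) = 9)
m = -184 (m = Mul(-4, Add(Add(-3, Add(Mul(9, 6), -5)), 0)) = Mul(-4, Add(Add(-3, Add(54, -5)), 0)) = Mul(-4, Add(Add(-3, 49), 0)) = Mul(-4, Add(46, 0)) = Mul(-4, 46) = -184)
Pow(m, 2) = Pow(-184, 2) = 33856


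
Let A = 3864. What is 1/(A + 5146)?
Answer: 1/9010 ≈ 0.00011099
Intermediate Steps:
1/(A + 5146) = 1/(3864 + 5146) = 1/9010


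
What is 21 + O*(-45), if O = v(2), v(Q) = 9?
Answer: -384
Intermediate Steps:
O = 9
21 + O*(-45) = 21 + 9*(-45) = 21 - 405 = -384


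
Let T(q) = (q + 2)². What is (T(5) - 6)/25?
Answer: 43/25 ≈ 1.7200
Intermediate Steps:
T(q) = (2 + q)²
(T(5) - 6)/25 = ((2 + 5)² - 6)/25 = (7² - 6)*(1/25) = (49 - 6)*(1/25) = 43*(1/25) = 43/25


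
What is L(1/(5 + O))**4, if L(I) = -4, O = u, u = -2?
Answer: 256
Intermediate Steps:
O = -2
L(1/(5 + O))**4 = (-4)**4 = 256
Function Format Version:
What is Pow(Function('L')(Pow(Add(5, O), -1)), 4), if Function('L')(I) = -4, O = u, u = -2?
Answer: 256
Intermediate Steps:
O = -2
Pow(Function('L')(Pow(Add(5, O), -1)), 4) = Pow(-4, 4) = 256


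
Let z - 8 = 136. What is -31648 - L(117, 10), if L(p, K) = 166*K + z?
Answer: -33452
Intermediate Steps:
z = 144 (z = 8 + 136 = 144)
L(p, K) = 144 + 166*K (L(p, K) = 166*K + 144 = 144 + 166*K)
-31648 - L(117, 10) = -31648 - (144 + 166*10) = -31648 - (144 + 1660) = -31648 - 1*1804 = -31648 - 1804 = -33452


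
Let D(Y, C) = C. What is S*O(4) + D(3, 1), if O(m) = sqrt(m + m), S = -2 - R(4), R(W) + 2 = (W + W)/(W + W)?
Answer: 1 - 2*sqrt(2) ≈ -1.8284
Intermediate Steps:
R(W) = -1 (R(W) = -2 + (W + W)/(W + W) = -2 + (2*W)/((2*W)) = -2 + (2*W)*(1/(2*W)) = -2 + 1 = -1)
S = -1 (S = -2 - 1*(-1) = -2 + 1 = -1)
O(m) = sqrt(2)*sqrt(m) (O(m) = sqrt(2*m) = sqrt(2)*sqrt(m))
S*O(4) + D(3, 1) = -sqrt(2)*sqrt(4) + 1 = -sqrt(2)*2 + 1 = -2*sqrt(2) + 1 = 1 - 2*sqrt(2)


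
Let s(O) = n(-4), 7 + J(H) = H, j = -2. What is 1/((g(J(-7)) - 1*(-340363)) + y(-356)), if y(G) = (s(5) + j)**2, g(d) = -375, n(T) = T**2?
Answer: 1/340184 ≈ 2.9396e-6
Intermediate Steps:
J(H) = -7 + H
s(O) = 16 (s(O) = (-4)**2 = 16)
y(G) = 196 (y(G) = (16 - 2)**2 = 14**2 = 196)
1/((g(J(-7)) - 1*(-340363)) + y(-356)) = 1/((-375 - 1*(-340363)) + 196) = 1/((-375 + 340363) + 196) = 1/(339988 + 196) = 1/340184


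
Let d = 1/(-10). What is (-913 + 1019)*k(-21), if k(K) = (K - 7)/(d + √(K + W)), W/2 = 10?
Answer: 29680/101 + 296800*I/101 ≈ 293.86 + 2938.6*I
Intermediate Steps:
d = -⅒ ≈ -0.10000
W = 20 (W = 2*10 = 20)
k(K) = (-7 + K)/(-⅒ + √(20 + K)) (k(K) = (K - 7)/(-⅒ + √(K + 20)) = (-7 + K)/(-⅒ + √(20 + K)))
(-913 + 1019)*k(-21) = (-913 + 1019)*(10*(-7 - 21)/(-1 + 10*√(20 - 21))) = 106*(10*(-28)/(-1 + 10*√(-1))) = 106*(10*(-28)/(-1 + 10*I)) = 106*(10*((-1 - 10*I)/101)*(-28)) = 106*(280/101 + 2800*I/101) = 29680/101 + 296800*I/101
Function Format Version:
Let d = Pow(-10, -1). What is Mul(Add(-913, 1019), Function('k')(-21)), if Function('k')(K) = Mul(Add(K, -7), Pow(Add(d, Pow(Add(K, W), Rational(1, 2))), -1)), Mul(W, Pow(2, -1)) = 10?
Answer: Add(Rational(29680, 101), Mul(Rational(296800, 101), I)) ≈ Add(293.86, Mul(2938.6, I))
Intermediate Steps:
d = Rational(-1, 10) ≈ -0.10000
W = 20 (W = Mul(2, 10) = 20)
Function('k')(K) = Mul(Pow(Add(Rational(-1, 10), Pow(Add(20, K), Rational(1, 2))), -1), Add(-7, K)) (Function('k')(K) = Mul(Add(K, -7), Pow(Add(Rational(-1, 10), Pow(Add(K, 20), Rational(1, 2))), -1)) = Mul(Add(-7, K), Pow(Add(Rational(-1, 10), Pow(Add(20, K), Rational(1, 2))), -1)) = Mul(Pow(Add(Rational(-1, 10), Pow(Add(20, K), Rational(1, 2))), -1), Add(-7, K)))
Mul(Add(-913, 1019), Function('k')(-21)) = Mul(Add(-913, 1019), Mul(10, Pow(Add(-1, Mul(10, Pow(Add(20, -21), Rational(1, 2)))), -1), Add(-7, -21))) = Mul(106, Mul(10, Pow(Add(-1, Mul(10, Pow(-1, Rational(1, 2)))), -1), -28)) = Mul(106, Mul(10, Pow(Add(-1, Mul(10, I)), -1), -28)) = Mul(106, Mul(10, Mul(Rational(1, 101), Add(-1, Mul(-10, I))), -28)) = Mul(106, Add(Rational(280, 101), Mul(Rational(2800, 101), I))) = Add(Rational(29680, 101), Mul(Rational(296800, 101), I))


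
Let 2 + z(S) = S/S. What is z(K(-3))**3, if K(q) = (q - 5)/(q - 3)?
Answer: -1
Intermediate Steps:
K(q) = (-5 + q)/(-3 + q)
z(S) = -1 (z(S) = -2 + S/S = -2 + 1 = -1)
z(K(-3))**3 = (-1)**3 = -1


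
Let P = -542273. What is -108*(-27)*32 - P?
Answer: 635585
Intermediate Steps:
-108*(-27)*32 - P = -108*(-27)*32 - 1*(-542273) = 2916*32 + 542273 = 93312 + 542273 = 635585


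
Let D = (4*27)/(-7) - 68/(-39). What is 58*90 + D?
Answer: 1421324/273 ≈ 5206.3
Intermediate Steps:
D = -3736/273 (D = 108*(-⅐) - 68*(-1/39) = -108/7 + 68/39 = -3736/273 ≈ -13.685)
58*90 + D = 58*90 - 3736/273 = 5220 - 3736/273 = 1421324/273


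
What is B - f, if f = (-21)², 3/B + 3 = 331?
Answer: -144645/328 ≈ -440.99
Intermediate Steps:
B = 3/328 (B = 3/(-3 + 331) = 3/328 ≈ 0.0091463)
f = 441
B - f = 3/328 - 1*441 = 3/328 - 441 = -144645/328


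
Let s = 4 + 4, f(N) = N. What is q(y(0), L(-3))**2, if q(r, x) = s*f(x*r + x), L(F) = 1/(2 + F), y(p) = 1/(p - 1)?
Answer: 0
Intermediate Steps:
y(p) = 1/(-1 + p)
s = 8
q(r, x) = 8*x + 8*r*x (q(r, x) = 8*(x*r + x) = 8*(r*x + x) = 8*(x + r*x) = 8*x + 8*r*x)
q(y(0), L(-3))**2 = (8*(1 + 1/(-1 + 0))/(2 - 3))**2 = (8*(1 + 1/(-1))/(-1))**2 = (8*(-1)*(1 - 1))**2 = (8*(-1)*0)**2 = 0**2 = 0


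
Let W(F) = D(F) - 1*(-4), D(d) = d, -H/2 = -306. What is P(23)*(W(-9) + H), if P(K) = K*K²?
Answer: 7385369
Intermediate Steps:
H = 612 (H = -2*(-306) = 612)
P(K) = K³
W(F) = 4 + F (W(F) = F - 1*(-4) = F + 4 = 4 + F)
P(23)*(W(-9) + H) = 23³*((4 - 9) + 612) = 12167*(-5 + 612) = 12167*607 = 7385369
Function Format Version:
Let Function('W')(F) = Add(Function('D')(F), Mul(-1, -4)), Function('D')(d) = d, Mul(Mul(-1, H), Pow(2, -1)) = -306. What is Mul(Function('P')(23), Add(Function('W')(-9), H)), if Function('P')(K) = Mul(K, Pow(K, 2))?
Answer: 7385369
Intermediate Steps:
H = 612 (H = Mul(-2, -306) = 612)
Function('P')(K) = Pow(K, 3)
Function('W')(F) = Add(4, F) (Function('W')(F) = Add(F, Mul(-1, -4)) = Add(F, 4) = Add(4, F))
Mul(Function('P')(23), Add(Function('W')(-9), H)) = Mul(Pow(23, 3), Add(Add(4, -9), 612)) = Mul(12167, Add(-5, 612)) = Mul(12167, 607) = 7385369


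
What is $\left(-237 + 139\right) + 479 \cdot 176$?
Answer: $84206$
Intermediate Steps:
$\left(-237 + 139\right) + 479 \cdot 176 = -98 + 84304 = 84206$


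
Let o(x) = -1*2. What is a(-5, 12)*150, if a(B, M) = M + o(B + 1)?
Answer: 1500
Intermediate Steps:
o(x) = -2
a(B, M) = -2 + M (a(B, M) = M - 2 = -2 + M)
a(-5, 12)*150 = (-2 + 12)*150 = 10*150 = 1500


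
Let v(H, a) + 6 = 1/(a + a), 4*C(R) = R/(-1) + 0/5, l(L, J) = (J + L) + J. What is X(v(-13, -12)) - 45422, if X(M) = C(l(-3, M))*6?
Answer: -363195/8 ≈ -45399.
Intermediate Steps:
l(L, J) = L + 2*J
C(R) = -R/4 (C(R) = (R/(-1) + 0/5)/4 = (R*(-1) + 0*(⅕))/4 = (-R + 0)/4 = (-R)/4 = -R/4)
v(H, a) = -6 + 1/(2*a) (v(H, a) = -6 + 1/(a + a) = -6 + 1/(2*a))
X(M) = 9/2 - 3*M (X(M) = -(-3 + 2*M)/4*6 = (¾ - M/2)*6 = 9/2 - 3*M)
X(v(-13, -12)) - 45422 = (9/2 - 3*(-6 + (½)/(-12))) - 45422 = (9/2 - 3*(-6 + (½)*(-1/12))) - 45422 = (9/2 - 3*(-6 - 1/24)) - 45422 = (9/2 - 3*(-145/24)) - 45422 = (9/2 + 145/8) - 45422 = 181/8 - 45422 = -363195/8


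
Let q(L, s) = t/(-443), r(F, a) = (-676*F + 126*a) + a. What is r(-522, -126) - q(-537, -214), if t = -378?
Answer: 149233032/443 ≈ 3.3687e+5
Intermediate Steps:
r(F, a) = -676*F + 127*a
q(L, s) = 378/443 (q(L, s) = -378/(-443) = -378*(-1/443) = 378/443)
r(-522, -126) - q(-537, -214) = (-676*(-522) + 127*(-126)) - 1*378/443 = (352872 - 16002) - 378/443 = 336870 - 378/443 = 149233032/443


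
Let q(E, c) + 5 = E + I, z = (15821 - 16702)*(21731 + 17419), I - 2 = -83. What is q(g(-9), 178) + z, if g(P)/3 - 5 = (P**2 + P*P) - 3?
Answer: -34490744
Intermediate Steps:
I = -81 (I = 2 - 83 = -81)
g(P) = 6 + 6*P**2 (g(P) = 15 + 3*((P**2 + P*P) - 3) = 15 + 3*((P**2 + P**2) - 3) = 15 + 3*(2*P**2 - 3) = 15 + 3*(-3 + 2*P**2) = 15 + (-9 + 6*P**2) = 6 + 6*P**2)
z = -34491150 (z = -881*39150 = -34491150)
q(E, c) = -86 + E (q(E, c) = -5 + (E - 81) = -5 + (-81 + E) = -86 + E)
q(g(-9), 178) + z = (-86 + (6 + 6*(-9)**2)) - 34491150 = (-86 + (6 + 6*81)) - 34491150 = (-86 + (6 + 486)) - 34491150 = (-86 + 492) - 34491150 = 406 - 34491150 = -34490744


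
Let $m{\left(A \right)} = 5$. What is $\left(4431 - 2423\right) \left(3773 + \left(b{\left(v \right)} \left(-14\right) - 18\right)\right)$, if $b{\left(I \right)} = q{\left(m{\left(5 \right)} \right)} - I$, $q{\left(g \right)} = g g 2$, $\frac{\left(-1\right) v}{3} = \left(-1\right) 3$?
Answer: $6387448$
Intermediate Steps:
$v = 9$ ($v = - 3 \left(\left(-1\right) 3\right) = \left(-3\right) \left(-3\right) = 9$)
$q{\left(g \right)} = 2 g^{2}$ ($q{\left(g \right)} = g^{2} \cdot 2 = 2 g^{2}$)
$b{\left(I \right)} = 50 - I$ ($b{\left(I \right)} = 2 \cdot 5^{2} - I = 2 \cdot 25 - I = 50 - I$)
$\left(4431 - 2423\right) \left(3773 + \left(b{\left(v \right)} \left(-14\right) - 18\right)\right) = \left(4431 - 2423\right) \left(3773 + \left(\left(50 - 9\right) \left(-14\right) - 18\right)\right) = 2008 \left(3773 + \left(\left(50 - 9\right) \left(-14\right) - 18\right)\right) = 2008 \left(3773 + \left(41 \left(-14\right) - 18\right)\right) = 2008 \left(3773 - 592\right) = 2008 \cdot 3181 = 6387448$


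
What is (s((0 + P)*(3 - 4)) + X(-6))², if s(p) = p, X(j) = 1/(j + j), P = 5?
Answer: 3721/144 ≈ 25.840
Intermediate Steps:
X(j) = 1/(2*j)
(s((0 + P)*(3 - 4)) + X(-6))² = ((0 + 5)*(3 - 4) + (½)/(-6))² = (5*(-1) + (½)*(-⅙))² = (-5 - 1/12)² = (-61/12)² = 3721/144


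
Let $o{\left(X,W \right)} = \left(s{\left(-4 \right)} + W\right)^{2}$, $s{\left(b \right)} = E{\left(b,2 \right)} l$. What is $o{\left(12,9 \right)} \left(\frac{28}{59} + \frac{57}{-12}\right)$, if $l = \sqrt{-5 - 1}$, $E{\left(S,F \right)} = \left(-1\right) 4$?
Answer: $\frac{15135}{236} + \frac{18162 i \sqrt{6}}{59} \approx 64.131 + 754.03 i$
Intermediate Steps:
$E{\left(S,F \right)} = -4$
$l = i \sqrt{6}$ ($l = \sqrt{-6} = i \sqrt{6} \approx 2.4495 i$)
$s{\left(b \right)} = - 4 i \sqrt{6}$
$o{\left(X,W \right)} = \left(W - 4 i \sqrt{6}\right)^{2}$ ($o{\left(X,W \right)} = \left(- 4 i \sqrt{6} + W\right)^{2} = \left(W - 4 i \sqrt{6}\right)^{2}$)
$o{\left(12,9 \right)} \left(\frac{28}{59} + \frac{57}{-12}\right) = \left(9 - 4 i \sqrt{6}\right)^{2} \left(\frac{28}{59} + \frac{57}{-12}\right) = \left(9 - 4 i \sqrt{6}\right)^{2} \left(28 \cdot \frac{1}{59} + 57 \left(- \frac{1}{12}\right)\right) = \left(9 - 4 i \sqrt{6}\right)^{2} \left(\frac{28}{59} - \frac{19}{4}\right) = \left(9 - 4 i \sqrt{6}\right)^{2} \left(- \frac{1009}{236}\right) = - \frac{1009 \left(9 - 4 i \sqrt{6}\right)^{2}}{236}$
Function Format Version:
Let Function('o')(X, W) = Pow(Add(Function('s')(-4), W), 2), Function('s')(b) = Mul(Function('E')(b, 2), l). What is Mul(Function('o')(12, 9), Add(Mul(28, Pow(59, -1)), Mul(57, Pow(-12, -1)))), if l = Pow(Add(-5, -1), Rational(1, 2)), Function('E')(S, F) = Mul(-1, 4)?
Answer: Add(Rational(15135, 236), Mul(Rational(18162, 59), I, Pow(6, Rational(1, 2)))) ≈ Add(64.131, Mul(754.03, I))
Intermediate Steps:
Function('E')(S, F) = -4
l = Mul(I, Pow(6, Rational(1, 2))) (l = Pow(-6, Rational(1, 2)) = Mul(I, Pow(6, Rational(1, 2))) ≈ Mul(2.4495, I))
Function('s')(b) = Mul(-4, I, Pow(6, Rational(1, 2))) (Function('s')(b) = Mul(-4, Mul(I, Pow(6, Rational(1, 2)))) = Mul(-4, I, Pow(6, Rational(1, 2))))
Function('o')(X, W) = Pow(Add(W, Mul(-4, I, Pow(6, Rational(1, 2)))), 2) (Function('o')(X, W) = Pow(Add(Mul(-4, I, Pow(6, Rational(1, 2))), W), 2) = Pow(Add(W, Mul(-4, I, Pow(6, Rational(1, 2)))), 2))
Mul(Function('o')(12, 9), Add(Mul(28, Pow(59, -1)), Mul(57, Pow(-12, -1)))) = Mul(Pow(Add(9, Mul(-4, I, Pow(6, Rational(1, 2)))), 2), Add(Mul(28, Pow(59, -1)), Mul(57, Pow(-12, -1)))) = Mul(Pow(Add(9, Mul(-4, I, Pow(6, Rational(1, 2)))), 2), Add(Mul(28, Rational(1, 59)), Mul(57, Rational(-1, 12)))) = Mul(Pow(Add(9, Mul(-4, I, Pow(6, Rational(1, 2)))), 2), Add(Rational(28, 59), Rational(-19, 4))) = Mul(Pow(Add(9, Mul(-4, I, Pow(6, Rational(1, 2)))), 2), Rational(-1009, 236)) = Mul(Rational(-1009, 236), Pow(Add(9, Mul(-4, I, Pow(6, Rational(1, 2)))), 2))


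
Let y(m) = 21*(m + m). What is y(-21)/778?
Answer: -441/389 ≈ -1.1337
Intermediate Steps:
y(m) = 42*m (y(m) = 21*(2*m) = 42*m)
y(-21)/778 = (42*(-21))/778 = -882*1/778 = -441/389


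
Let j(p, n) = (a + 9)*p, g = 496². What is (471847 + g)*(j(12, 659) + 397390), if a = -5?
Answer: 285306034994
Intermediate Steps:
g = 246016
j(p, n) = 4*p (j(p, n) = (-5 + 9)*p = 4*p)
(471847 + g)*(j(12, 659) + 397390) = (471847 + 246016)*(4*12 + 397390) = 717863*(48 + 397390) = 717863*397438 = 285306034994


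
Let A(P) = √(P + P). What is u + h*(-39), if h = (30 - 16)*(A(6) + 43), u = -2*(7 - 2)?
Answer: -23488 - 1092*√3 ≈ -25379.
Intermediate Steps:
A(P) = √2*√P (A(P) = √(2*P) = √2*√P)
u = -10 (u = -2*5 = -10)
h = 602 + 28*√3 (h = (30 - 16)*(√2*√6 + 43) = 14*(2*√3 + 43) = 14*(43 + 2*√3) = 602 + 28*√3 ≈ 650.50)
u + h*(-39) = -10 + (602 + 28*√3)*(-39) = -10 + (-23478 - 1092*√3) = -23488 - 1092*√3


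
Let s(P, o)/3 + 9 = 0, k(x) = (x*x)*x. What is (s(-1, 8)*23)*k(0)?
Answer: 0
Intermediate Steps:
k(x) = x³ (k(x) = x²*x = x³)
s(P, o) = -27 (s(P, o) = -27 + 3*0 = -27 + 0 = -27)
(s(-1, 8)*23)*k(0) = -27*23*0³ = -621*0 = 0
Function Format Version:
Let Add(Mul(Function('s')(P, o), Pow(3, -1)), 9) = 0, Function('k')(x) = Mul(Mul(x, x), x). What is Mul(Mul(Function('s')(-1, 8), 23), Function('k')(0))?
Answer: 0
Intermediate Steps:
Function('k')(x) = Pow(x, 3) (Function('k')(x) = Mul(Pow(x, 2), x) = Pow(x, 3))
Function('s')(P, o) = -27 (Function('s')(P, o) = Add(-27, Mul(3, 0)) = Add(-27, 0) = -27)
Mul(Mul(Function('s')(-1, 8), 23), Function('k')(0)) = Mul(Mul(-27, 23), Pow(0, 3)) = Mul(-621, 0) = 0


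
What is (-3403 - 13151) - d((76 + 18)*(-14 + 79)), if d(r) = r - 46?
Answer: -22618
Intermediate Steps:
d(r) = -46 + r
(-3403 - 13151) - d((76 + 18)*(-14 + 79)) = (-3403 - 13151) - (-46 + (76 + 18)*(-14 + 79)) = -16554 - (-46 + 94*65) = -16554 - (-46 + 6110) = -16554 - 1*6064 = -16554 - 6064 = -22618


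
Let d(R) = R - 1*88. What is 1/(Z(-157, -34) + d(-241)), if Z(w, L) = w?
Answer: -1/486 ≈ -0.0020576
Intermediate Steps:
d(R) = -88 + R (d(R) = R - 88 = -88 + R)
1/(Z(-157, -34) + d(-241)) = 1/(-157 + (-88 - 241)) = 1/(-157 - 329) = 1/(-486) = -1/486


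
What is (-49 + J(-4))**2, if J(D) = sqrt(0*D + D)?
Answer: 2397 - 196*I ≈ 2397.0 - 196.0*I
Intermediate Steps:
J(D) = sqrt(D) (J(D) = sqrt(0 + D) = sqrt(D))
(-49 + J(-4))**2 = (-49 + sqrt(-4))**2 = (-49 + 2*I)**2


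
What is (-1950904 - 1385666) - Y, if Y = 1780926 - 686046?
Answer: -4431450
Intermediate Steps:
Y = 1094880
(-1950904 - 1385666) - Y = (-1950904 - 1385666) - 1*1094880 = -3336570 - 1094880 = -4431450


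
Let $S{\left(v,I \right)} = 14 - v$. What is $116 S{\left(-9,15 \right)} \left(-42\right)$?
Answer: $-112056$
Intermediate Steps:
$116 S{\left(-9,15 \right)} \left(-42\right) = 116 \left(14 - -9\right) \left(-42\right) = 116 \left(14 + 9\right) \left(-42\right) = 116 \cdot 23 \left(-42\right) = 2668 \left(-42\right) = -112056$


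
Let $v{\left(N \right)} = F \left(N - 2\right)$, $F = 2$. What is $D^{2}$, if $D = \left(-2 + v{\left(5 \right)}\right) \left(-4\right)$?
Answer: $256$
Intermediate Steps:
$v{\left(N \right)} = -4 + 2 N$ ($v{\left(N \right)} = 2 \left(N - 2\right) = 2 \left(-2 + N\right) = -4 + 2 N$)
$D = -16$ ($D = \left(-2 + \left(-4 + 2 \cdot 5\right)\right) \left(-4\right) = \left(-2 + \left(-4 + 10\right)\right) \left(-4\right) = \left(-2 + 6\right) \left(-4\right) = 4 \left(-4\right) = -16$)
$D^{2} = \left(-16\right)^{2} = 256$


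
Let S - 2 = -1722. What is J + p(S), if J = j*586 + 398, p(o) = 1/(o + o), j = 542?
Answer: 1093954399/3440 ≈ 3.1801e+5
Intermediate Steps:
S = -1720 (S = 2 - 1722 = -1720)
p(o) = 1/(2*o)
J = 318010 (J = 542*586 + 398 = 317612 + 398 = 318010)
J + p(S) = 318010 + (1/2)/(-1720) = 318010 + (1/2)*(-1/1720) = 318010 - 1/3440 = 1093954399/3440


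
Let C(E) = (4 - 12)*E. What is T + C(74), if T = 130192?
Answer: 129600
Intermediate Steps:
C(E) = -8*E
T + C(74) = 130192 - 8*74 = 130192 - 592 = 129600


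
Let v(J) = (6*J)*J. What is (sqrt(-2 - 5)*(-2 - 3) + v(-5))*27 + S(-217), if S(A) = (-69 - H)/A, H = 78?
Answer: 125571/31 - 135*I*sqrt(7) ≈ 4050.7 - 357.18*I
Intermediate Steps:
v(J) = 6*J**2
S(A) = -147/A (S(A) = (-69 - 1*78)/A = (-69 - 78)/A = -147/A)
(sqrt(-2 - 5)*(-2 - 3) + v(-5))*27 + S(-217) = (sqrt(-2 - 5)*(-2 - 3) + 6*(-5)**2)*27 - 147/(-217) = (sqrt(-7)*(-5) + 6*25)*27 - 147*(-1/217) = ((I*sqrt(7))*(-5) + 150)*27 + 21/31 = (-5*I*sqrt(7) + 150)*27 + 21/31 = (150 - 5*I*sqrt(7))*27 + 21/31 = (4050 - 135*I*sqrt(7)) + 21/31 = 125571/31 - 135*I*sqrt(7)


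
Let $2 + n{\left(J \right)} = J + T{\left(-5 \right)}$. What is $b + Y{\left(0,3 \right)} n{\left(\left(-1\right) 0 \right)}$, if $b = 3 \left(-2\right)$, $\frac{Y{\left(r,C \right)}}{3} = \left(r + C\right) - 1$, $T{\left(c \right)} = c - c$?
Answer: $-18$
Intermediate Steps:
$T{\left(c \right)} = 0$
$Y{\left(r,C \right)} = -3 + 3 C + 3 r$ ($Y{\left(r,C \right)} = 3 \left(\left(r + C\right) - 1\right) = 3 \left(\left(C + r\right) - 1\right) = 3 \left(-1 + C + r\right) = -3 + 3 C + 3 r$)
$b = -6$
$n{\left(J \right)} = -2 + J$ ($n{\left(J \right)} = -2 + \left(J + 0\right) = -2 + J$)
$b + Y{\left(0,3 \right)} n{\left(\left(-1\right) 0 \right)} = -6 + \left(-3 + 3 \cdot 3 + 3 \cdot 0\right) \left(-2 - 0\right) = -6 + \left(-3 + 9 + 0\right) \left(-2 + 0\right) = -6 + 6 \left(-2\right) = -6 - 12 = -18$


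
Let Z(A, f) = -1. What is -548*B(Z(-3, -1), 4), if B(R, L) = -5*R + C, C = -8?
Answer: 1644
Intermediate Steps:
B(R, L) = -8 - 5*R (B(R, L) = -5*R - 8 = -8 - 5*R)
-548*B(Z(-3, -1), 4) = -548*(-8 - 5*(-1)) = -548*(-8 + 5) = -548*(-3) = 1644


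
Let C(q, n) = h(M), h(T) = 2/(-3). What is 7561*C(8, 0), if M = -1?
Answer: -15122/3 ≈ -5040.7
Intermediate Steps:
h(T) = -⅔ (h(T) = 2*(-⅓) = -⅔)
C(q, n) = -⅔
7561*C(8, 0) = 7561*(-⅔) = -15122/3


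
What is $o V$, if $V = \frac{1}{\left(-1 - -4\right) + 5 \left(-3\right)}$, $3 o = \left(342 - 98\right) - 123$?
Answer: $- \frac{121}{36} \approx -3.3611$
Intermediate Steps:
$o = \frac{121}{3}$ ($o = \frac{\left(342 - 98\right) - 123}{3} = \frac{244 - 123}{3} = \frac{1}{3} \cdot 121 = \frac{121}{3} \approx 40.333$)
$V = - \frac{1}{12}$ ($V = \frac{1}{\left(-1 + 4\right) - 15} = \frac{1}{3 - 15} = \frac{1}{-12} = - \frac{1}{12} \approx -0.083333$)
$o V = \frac{121}{3} \left(- \frac{1}{12}\right) = - \frac{121}{36}$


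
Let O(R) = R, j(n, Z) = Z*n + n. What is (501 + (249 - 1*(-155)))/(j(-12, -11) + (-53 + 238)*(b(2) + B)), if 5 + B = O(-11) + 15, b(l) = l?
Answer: 181/61 ≈ 2.9672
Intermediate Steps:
j(n, Z) = n + Z*n
B = -1 (B = -5 + (-11 + 15) = -5 + 4 = -1)
(501 + (249 - 1*(-155)))/(j(-12, -11) + (-53 + 238)*(b(2) + B)) = (501 + (249 - 1*(-155)))/(-12*(1 - 11) + (-53 + 238)*(2 - 1)) = (501 + (249 + 155))/(-12*(-10) + 185*1) = (501 + 404)/(120 + 185) = 905/305 = 905*(1/305) = 181/61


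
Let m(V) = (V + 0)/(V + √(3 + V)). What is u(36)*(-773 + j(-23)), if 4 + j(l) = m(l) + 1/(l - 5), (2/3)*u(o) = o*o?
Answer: -644208174/427 + 9936*I*√5/61 ≈ -1.5087e+6 + 364.22*I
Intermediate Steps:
m(V) = V/(V + √(3 + V))
u(o) = 3*o²/2 (u(o) = 3*(o*o)/2 = 3*o²/2)
j(l) = -4 + 1/(-5 + l) + l/(l + √(3 + l)) (j(l) = -4 + (l/(l + √(3 + l)) + 1/(l - 5)) = -4 + (l/(l + √(3 + l)) + 1/(-5 + l)) = -4 + (1/(-5 + l) + l/(l + √(3 + l))) = -4 + 1/(-5 + l) + l/(l + √(3 + l)))
u(36)*(-773 + j(-23)) = ((3/2)*36²)*(-773 + ((-23)² - 5*(-23) + (21 - 4*(-23))*(-23 + √(3 - 23)))/((-5 - 23)*(-23 + √(3 - 23)))) = ((3/2)*1296)*(-773 + (529 + 115 + (21 + 92)*(-23 + √(-20)))/((-28)*(-23 + √(-20)))) = 1944*(-773 - (529 + 115 + 113*(-23 + 2*I*√5))/(28*(-23 + 2*I*√5))) = 1944*(-773 - (529 + 115 + (-2599 + 226*I*√5))/(28*(-23 + 2*I*√5))) = 1944*(-773 - (-1955 + 226*I*√5)/(28*(-23 + 2*I*√5))) = -1502712 - 486*(-1955 + 226*I*√5)/(7*(-23 + 2*I*√5))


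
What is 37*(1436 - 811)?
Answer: 23125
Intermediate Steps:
37*(1436 - 811) = 37*625 = 23125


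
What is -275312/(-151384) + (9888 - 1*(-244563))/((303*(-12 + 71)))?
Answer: 1810065117/112762157 ≈ 16.052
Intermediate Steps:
-275312/(-151384) + (9888 - 1*(-244563))/((303*(-12 + 71))) = -275312*(-1/151384) + (9888 + 244563)/((303*59)) = 34414/18923 + 254451/17877 = 34414/18923 + 254451*(1/17877) = 34414/18923 + 84817/5959 = 1810065117/112762157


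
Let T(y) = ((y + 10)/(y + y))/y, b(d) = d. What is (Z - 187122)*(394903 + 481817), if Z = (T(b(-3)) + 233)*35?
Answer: -470676045320/3 ≈ -1.5689e+11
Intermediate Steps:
T(y) = (10 + y)/(2*y**2) (T(y) = ((10 + y)/((2*y)))/y = ((10 + y)*(1/(2*y)))/y = ((10 + y)/(2*y))/y = (10 + y)/(2*y**2))
Z = 147035/18 (Z = ((1/2)*(10 - 3)/(-3)**2 + 233)*35 = ((1/2)*(1/9)*7 + 233)*35 = (7/18 + 233)*35 = (4201/18)*35 = 147035/18 ≈ 8168.6)
(Z - 187122)*(394903 + 481817) = (147035/18 - 187122)*(394903 + 481817) = -3221161/18*876720 = -470676045320/3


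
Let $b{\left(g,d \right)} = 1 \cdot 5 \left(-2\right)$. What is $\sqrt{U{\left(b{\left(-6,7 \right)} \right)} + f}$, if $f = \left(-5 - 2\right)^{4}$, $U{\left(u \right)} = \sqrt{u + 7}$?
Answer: $\sqrt{2401 + i \sqrt{3}} \approx 49.0 + 0.0177 i$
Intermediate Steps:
$b{\left(g,d \right)} = -10$ ($b{\left(g,d \right)} = 5 \left(-2\right) = -10$)
$U{\left(u \right)} = \sqrt{7 + u}$
$f = 2401$ ($f = \left(-5 - 2\right)^{4} = \left(-7\right)^{4} = 2401$)
$\sqrt{U{\left(b{\left(-6,7 \right)} \right)} + f} = \sqrt{\sqrt{7 - 10} + 2401} = \sqrt{\sqrt{-3} + 2401} = \sqrt{i \sqrt{3} + 2401} = \sqrt{2401 + i \sqrt{3}}$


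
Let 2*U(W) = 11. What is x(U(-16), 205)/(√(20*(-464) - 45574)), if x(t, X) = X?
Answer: -205*I*√54854/54854 ≈ -0.87529*I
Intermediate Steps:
U(W) = 11/2 (U(W) = (½)*11 = 11/2)
x(U(-16), 205)/(√(20*(-464) - 45574)) = 205/(√(20*(-464) - 45574)) = 205/(√(-9280 - 45574)) = 205/(√(-54854)) = 205/((I*√54854)) = 205*(-I*√54854/54854) = -205*I*√54854/54854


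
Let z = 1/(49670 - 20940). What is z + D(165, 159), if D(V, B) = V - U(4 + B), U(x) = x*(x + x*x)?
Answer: -125180948229/28730 ≈ -4.3572e+6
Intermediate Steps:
U(x) = x*(x + x**2)
D(V, B) = V - (4 + B)**2*(5 + B) (D(V, B) = V - (4 + B)**2*(1 + (4 + B)) = V - (4 + B)**2*(5 + B))
z = 1/28730 ≈ 3.4807e-5
z + D(165, 159) = 1/28730 + (165 - (4 + 159)**2*(5 + 159)) = 1/28730 + (165 - 1*163**2*164) = 1/28730 + (165 - 1*26569*164) = 1/28730 + (165 - 4357316) = 1/28730 - 4357151 = -125180948229/28730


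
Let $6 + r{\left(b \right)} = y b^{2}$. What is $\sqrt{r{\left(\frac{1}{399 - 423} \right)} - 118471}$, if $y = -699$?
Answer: $\frac{i \sqrt{68243451}}{24} \approx 344.21 i$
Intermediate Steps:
$r{\left(b \right)} = -6 - 699 b^{2}$
$\sqrt{r{\left(\frac{1}{399 - 423} \right)} - 118471} = \sqrt{\left(-6 - 699 \left(\frac{1}{399 - 423}\right)^{2}\right) - 118471} = \sqrt{\left(-6 - 699 \left(\frac{1}{-24}\right)^{2}\right) - 118471} = \sqrt{\left(-6 - 699 \left(- \frac{1}{24}\right)^{2}\right) - 118471} = \sqrt{\left(-6 - \frac{233}{192}\right) - 118471} = \sqrt{- \frac{1385}{192} - 118471} = \sqrt{- \frac{22747817}{192}} = \frac{i \sqrt{68243451}}{24}$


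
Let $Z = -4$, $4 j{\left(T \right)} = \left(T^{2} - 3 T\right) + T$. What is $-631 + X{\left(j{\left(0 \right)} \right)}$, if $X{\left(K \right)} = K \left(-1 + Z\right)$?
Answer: $-631$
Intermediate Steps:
$j{\left(T \right)} = - \frac{T}{2} + \frac{T^{2}}{4}$ ($j{\left(T \right)} = \frac{\left(T^{2} - 3 T\right) + T}{4} = \frac{T^{2} - 2 T}{4} = - \frac{T}{2} + \frac{T^{2}}{4}$)
$X{\left(K \right)} = - 5 K$ ($X{\left(K \right)} = K \left(-1 - 4\right) = K \left(-5\right) = - 5 K$)
$-631 + X{\left(j{\left(0 \right)} \right)} = -631 - 5 \cdot \frac{1}{4} \cdot 0 \left(-2 + 0\right) = -631 - 5 \cdot \frac{1}{4} \cdot 0 \left(-2\right) = -631 - 0 = -631 + 0 = -631$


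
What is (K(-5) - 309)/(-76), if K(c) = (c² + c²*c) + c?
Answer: 207/38 ≈ 5.4474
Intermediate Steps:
K(c) = c + c² + c³ (K(c) = (c² + c³) + c = c + c² + c³)
(K(-5) - 309)/(-76) = (-5*(1 - 5 + (-5)²) - 309)/(-76) = (-5*(1 - 5 + 25) - 309)*(-1/76) = (-5*21 - 309)*(-1/76) = (-105 - 309)*(-1/76) = -414*(-1/76) = 207/38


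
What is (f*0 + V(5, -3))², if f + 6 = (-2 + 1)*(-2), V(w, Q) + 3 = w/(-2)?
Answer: 121/4 ≈ 30.250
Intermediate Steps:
V(w, Q) = -3 - w/2 (V(w, Q) = -3 + w/(-2) = -3 + w*(-½) = -3 - w/2)
f = -4 (f = -6 + (-2 + 1)*(-2) = -6 - 1*(-2) = -6 + 2 = -4)
(f*0 + V(5, -3))² = (-4*0 + (-3 - ½*5))² = (0 + (-3 - 5/2))² = (0 - 11/2)² = (-11/2)² = 121/4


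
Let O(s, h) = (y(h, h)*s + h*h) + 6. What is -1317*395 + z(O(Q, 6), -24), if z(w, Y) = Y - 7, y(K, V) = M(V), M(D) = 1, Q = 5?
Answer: -520246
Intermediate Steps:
y(K, V) = 1
O(s, h) = 6 + s + h² (O(s, h) = (1*s + h*h) + 6 = (s + h²) + 6 = 6 + s + h²)
z(w, Y) = -7 + Y
-1317*395 + z(O(Q, 6), -24) = -1317*395 + (-7 - 24) = -520215 - 31 = -520246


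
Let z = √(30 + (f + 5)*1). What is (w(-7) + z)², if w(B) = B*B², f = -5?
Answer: (-343 + √30)² ≈ 1.1392e+5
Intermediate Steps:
w(B) = B³
z = √30 (z = √(30 + (-5 + 5)*1) = √(30 + 0*1) = √(30 + 0) = √30 ≈ 5.4772)
(w(-7) + z)² = ((-7)³ + √30)² = (-343 + √30)²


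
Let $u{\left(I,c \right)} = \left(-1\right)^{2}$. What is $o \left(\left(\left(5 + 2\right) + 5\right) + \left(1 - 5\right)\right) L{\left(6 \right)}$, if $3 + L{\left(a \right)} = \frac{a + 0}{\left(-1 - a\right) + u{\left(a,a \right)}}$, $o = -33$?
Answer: $1056$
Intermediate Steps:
$u{\left(I,c \right)} = 1$
$L{\left(a \right)} = -4$ ($L{\left(a \right)} = -3 + \frac{a + 0}{\left(-1 - a\right) + 1} = -3 + \frac{a}{\left(-1\right) a} = -3 + a \left(- \frac{1}{a}\right) = -3 - 1 = -4$)
$o \left(\left(\left(5 + 2\right) + 5\right) + \left(1 - 5\right)\right) L{\left(6 \right)} = - 33 \left(\left(\left(5 + 2\right) + 5\right) + \left(1 - 5\right)\right) \left(-4\right) = - 33 \left(\left(7 + 5\right) + \left(1 - 5\right)\right) \left(-4\right) = - 33 \left(12 - 4\right) \left(-4\right) = - 33 \cdot 8 \left(-4\right) = \left(-33\right) \left(-32\right) = 1056$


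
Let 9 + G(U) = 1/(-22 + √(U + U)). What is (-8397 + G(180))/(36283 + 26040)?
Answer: -521183/3864026 - 3*√10/3864026 ≈ -0.13488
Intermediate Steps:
G(U) = -9 + 1/(-22 + √2*√U) (G(U) = -9 + 1/(-22 + √(U + U)) = -9 + 1/(-22 + √(2*U)) = -9 + 1/(-22 + √2*√U))
(-8397 + G(180))/(36283 + 26040) = (-8397 + (199 - 9*√2*√180)/(-22 + √2*√180))/(36283 + 26040) = (-8397 + (199 - 9*√2*6*√5)/(-22 + √2*(6*√5)))/62323 = (-8397 + (199 - 54*√10)/(-22 + 6*√10))*(1/62323) = -8397/62323 + (199 - 54*√10)/(62323*(-22 + 6*√10))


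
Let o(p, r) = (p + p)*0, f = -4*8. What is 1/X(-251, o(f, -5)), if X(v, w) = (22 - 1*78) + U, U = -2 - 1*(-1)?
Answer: -1/57 ≈ -0.017544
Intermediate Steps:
f = -32
o(p, r) = 0 (o(p, r) = (2*p)*0 = 0)
U = -1 (U = -2 + 1 = -1)
X(v, w) = -57 (X(v, w) = (22 - 1*78) - 1 = (22 - 78) - 1 = -56 - 1 = -57)
1/X(-251, o(f, -5)) = 1/(-57) = -1/57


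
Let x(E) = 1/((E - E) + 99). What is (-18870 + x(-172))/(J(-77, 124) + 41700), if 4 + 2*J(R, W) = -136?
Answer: -81223/179190 ≈ -0.45328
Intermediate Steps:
J(R, W) = -70 (J(R, W) = -2 + (1/2)*(-136) = -2 - 68 = -70)
x(E) = 1/99 (x(E) = 1/(0 + 99) = 1/99)
(-18870 + x(-172))/(J(-77, 124) + 41700) = (-18870 + 1/99)/(-70 + 41700) = -1868129/99/41630 = -1868129/99*1/41630 = -81223/179190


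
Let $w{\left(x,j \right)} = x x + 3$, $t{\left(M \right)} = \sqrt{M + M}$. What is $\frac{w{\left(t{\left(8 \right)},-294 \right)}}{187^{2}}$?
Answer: $\frac{19}{34969} \approx 0.00054334$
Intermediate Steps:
$t{\left(M \right)} = \sqrt{2} \sqrt{M}$ ($t{\left(M \right)} = \sqrt{2 M} = \sqrt{2} \sqrt{M}$)
$w{\left(x,j \right)} = 3 + x^{2}$ ($w{\left(x,j \right)} = x^{2} + 3 = 3 + x^{2}$)
$\frac{w{\left(t{\left(8 \right)},-294 \right)}}{187^{2}} = \frac{3 + \left(\sqrt{2} \sqrt{8}\right)^{2}}{187^{2}} = \frac{3 + \left(\sqrt{2} \cdot 2 \sqrt{2}\right)^{2}}{34969} = \left(3 + 4^{2}\right) \frac{1}{34969} = \left(3 + 16\right) \frac{1}{34969} = 19 \cdot \frac{1}{34969} = \frac{19}{34969}$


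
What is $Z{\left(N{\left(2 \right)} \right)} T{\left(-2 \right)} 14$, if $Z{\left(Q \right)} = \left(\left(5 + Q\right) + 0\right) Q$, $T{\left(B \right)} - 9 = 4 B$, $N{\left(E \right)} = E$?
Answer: $196$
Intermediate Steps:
$T{\left(B \right)} = 9 + 4 B$
$Z{\left(Q \right)} = Q \left(5 + Q\right)$ ($Z{\left(Q \right)} = \left(5 + Q\right) Q = Q \left(5 + Q\right)$)
$Z{\left(N{\left(2 \right)} \right)} T{\left(-2 \right)} 14 = 2 \left(5 + 2\right) \left(9 + 4 \left(-2\right)\right) 14 = 2 \cdot 7 \left(9 - 8\right) 14 = 14 \cdot 1 \cdot 14 = 14 \cdot 14 = 196$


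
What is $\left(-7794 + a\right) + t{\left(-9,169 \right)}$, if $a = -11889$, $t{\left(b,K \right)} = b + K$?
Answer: $-19523$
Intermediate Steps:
$t{\left(b,K \right)} = K + b$
$\left(-7794 + a\right) + t{\left(-9,169 \right)} = \left(-7794 - 11889\right) + \left(169 - 9\right) = -19683 + 160 = -19523$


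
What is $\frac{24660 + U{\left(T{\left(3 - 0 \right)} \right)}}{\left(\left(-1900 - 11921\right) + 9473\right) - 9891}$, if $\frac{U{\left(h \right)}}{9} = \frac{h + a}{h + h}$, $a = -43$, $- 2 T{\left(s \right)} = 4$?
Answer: $- \frac{99045}{56956} \approx -1.739$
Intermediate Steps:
$T{\left(s \right)} = -2$ ($T{\left(s \right)} = \left(- \frac{1}{2}\right) 4 = -2$)
$U{\left(h \right)} = \frac{9 \left(-43 + h\right)}{2 h}$ ($U{\left(h \right)} = 9 \frac{h - 43}{h + h} = 9 \frac{-43 + h}{2 h} = \frac{9 \left(-43 + h\right)}{2 h}$)
$\frac{24660 + U{\left(T{\left(3 - 0 \right)} \right)}}{\left(\left(-1900 - 11921\right) + 9473\right) - 9891} = \frac{24660 + \frac{9 \left(-43 - 2\right)}{2 \left(-2\right)}}{\left(\left(-1900 - 11921\right) + 9473\right) - 9891} = \frac{24660 + \frac{9}{2} \left(- \frac{1}{2}\right) \left(-45\right)}{\left(-13821 + 9473\right) - 9891} = \frac{24660 + \frac{405}{4}}{-4348 - 9891} = \frac{99045}{4 \left(-14239\right)} = \frac{99045}{4} \left(- \frac{1}{14239}\right) = - \frac{99045}{56956}$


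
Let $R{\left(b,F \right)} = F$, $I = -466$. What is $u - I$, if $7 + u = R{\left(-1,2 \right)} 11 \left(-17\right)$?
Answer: $85$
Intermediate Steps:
$u = -381$ ($u = -7 + 2 \cdot 11 \left(-17\right) = -7 + 22 \left(-17\right) = -7 - 374 = -381$)
$u - I = -381 - -466 = -381 + 466 = 85$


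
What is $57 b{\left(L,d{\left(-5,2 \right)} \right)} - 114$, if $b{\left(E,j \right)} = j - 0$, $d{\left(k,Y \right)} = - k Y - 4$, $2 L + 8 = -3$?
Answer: $228$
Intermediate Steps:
$L = - \frac{11}{2}$ ($L = -4 + \frac{1}{2} \left(-3\right) = -4 - \frac{3}{2} = - \frac{11}{2} \approx -5.5$)
$d{\left(k,Y \right)} = -4 - Y k$ ($d{\left(k,Y \right)} = - Y k - 4 = -4 - Y k$)
$b{\left(E,j \right)} = j$ ($b{\left(E,j \right)} = j + 0 = j$)
$57 b{\left(L,d{\left(-5,2 \right)} \right)} - 114 = 57 \left(-4 - 2 \left(-5\right)\right) - 114 = 57 \left(-4 + 10\right) - 114 = 57 \cdot 6 - 114 = 342 - 114 = 228$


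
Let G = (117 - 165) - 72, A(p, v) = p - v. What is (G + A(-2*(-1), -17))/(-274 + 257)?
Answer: 101/17 ≈ 5.9412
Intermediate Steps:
G = -120 (G = -48 - 72 = -120)
(G + A(-2*(-1), -17))/(-274 + 257) = (-120 + (-2*(-1) - 1*(-17)))/(-274 + 257) = (-120 + (2 + 17))/(-17) = (-120 + 19)*(-1/17) = -101*(-1/17) = 101/17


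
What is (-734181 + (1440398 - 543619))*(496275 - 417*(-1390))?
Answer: 174940001190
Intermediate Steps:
(-734181 + (1440398 - 543619))*(496275 - 417*(-1390)) = (-734181 + 896779)*(496275 + 579630) = 162598*1075905 = 174940001190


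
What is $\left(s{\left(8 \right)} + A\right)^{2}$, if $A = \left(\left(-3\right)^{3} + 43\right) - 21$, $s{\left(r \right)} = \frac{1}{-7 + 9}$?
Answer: $\frac{81}{4} \approx 20.25$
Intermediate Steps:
$s{\left(r \right)} = \frac{1}{2}$
$A = -5$ ($A = \left(-27 + 43\right) - 21 = 16 - 21 = -5$)
$\left(s{\left(8 \right)} + A\right)^{2} = \left(\frac{1}{2} - 5\right)^{2} = \left(- \frac{9}{2}\right)^{2} = \frac{81}{4}$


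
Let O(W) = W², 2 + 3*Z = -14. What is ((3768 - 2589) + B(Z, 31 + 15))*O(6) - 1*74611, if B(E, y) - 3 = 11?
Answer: -31663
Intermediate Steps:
Z = -16/3 (Z = -⅔ + (⅓)*(-14) = -⅔ - 14/3 = -16/3 ≈ -5.3333)
B(E, y) = 14 (B(E, y) = 3 + 11 = 14)
((3768 - 2589) + B(Z, 31 + 15))*O(6) - 1*74611 = ((3768 - 2589) + 14)*6² - 1*74611 = (1179 + 14)*36 - 74611 = 1193*36 - 74611 = 42948 - 74611 = -31663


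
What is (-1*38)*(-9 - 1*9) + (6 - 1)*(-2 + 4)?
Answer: 694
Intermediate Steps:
(-1*38)*(-9 - 1*9) + (6 - 1)*(-2 + 4) = -38*(-9 - 9) + 5*2 = -38*(-18) + 10 = 684 + 10 = 694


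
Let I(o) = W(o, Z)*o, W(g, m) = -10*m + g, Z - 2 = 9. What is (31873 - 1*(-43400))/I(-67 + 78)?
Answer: -2281/33 ≈ -69.121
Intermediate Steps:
Z = 11 (Z = 2 + 9 = 11)
W(g, m) = g - 10*m
I(o) = o*(-110 + o) (I(o) = (o - 10*11)*o = (o - 110)*o = (-110 + o)*o = o*(-110 + o))
(31873 - 1*(-43400))/I(-67 + 78) = (31873 - 1*(-43400))/(((-67 + 78)*(-110 + (-67 + 78)))) = (31873 + 43400)/((11*(-110 + 11))) = 75273/((11*(-99))) = 75273/(-1089) = 75273*(-1/1089) = -2281/33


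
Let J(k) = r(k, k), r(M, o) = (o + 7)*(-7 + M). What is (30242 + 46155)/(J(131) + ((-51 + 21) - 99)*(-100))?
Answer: 76397/30012 ≈ 2.5455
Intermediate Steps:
r(M, o) = (-7 + M)*(7 + o) (r(M, o) = (7 + o)*(-7 + M) = (-7 + M)*(7 + o))
J(k) = -49 + k**2 (J(k) = -49 - 7*k + 7*k + k*k = -49 - 7*k + 7*k + k**2 = -49 + k**2)
(30242 + 46155)/(J(131) + ((-51 + 21) - 99)*(-100)) = (30242 + 46155)/((-49 + 131**2) + ((-51 + 21) - 99)*(-100)) = 76397/((-49 + 17161) + (-30 - 99)*(-100)) = 76397/(17112 - 129*(-100)) = 76397/(17112 + 12900) = 76397/30012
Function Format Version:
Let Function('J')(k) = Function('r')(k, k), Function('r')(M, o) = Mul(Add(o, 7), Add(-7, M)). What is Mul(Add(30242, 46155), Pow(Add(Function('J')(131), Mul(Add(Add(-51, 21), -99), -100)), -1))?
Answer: Rational(76397, 30012) ≈ 2.5455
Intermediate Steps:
Function('r')(M, o) = Mul(Add(-7, M), Add(7, o)) (Function('r')(M, o) = Mul(Add(7, o), Add(-7, M)) = Mul(Add(-7, M), Add(7, o)))
Function('J')(k) = Add(-49, Pow(k, 2)) (Function('J')(k) = Add(-49, Mul(-7, k), Mul(7, k), Mul(k, k)) = Add(-49, Mul(-7, k), Mul(7, k), Pow(k, 2)) = Add(-49, Pow(k, 2)))
Mul(Add(30242, 46155), Pow(Add(Function('J')(131), Mul(Add(Add(-51, 21), -99), -100)), -1)) = Mul(Add(30242, 46155), Pow(Add(Add(-49, Pow(131, 2)), Mul(Add(Add(-51, 21), -99), -100)), -1)) = Mul(76397, Pow(Add(Add(-49, 17161), Mul(Add(-30, -99), -100)), -1)) = Mul(76397, Pow(Add(17112, Mul(-129, -100)), -1)) = Mul(76397, Pow(Add(17112, 12900), -1)) = Mul(76397, Pow(30012, -1)) = Mul(76397, Rational(1, 30012)) = Rational(76397, 30012)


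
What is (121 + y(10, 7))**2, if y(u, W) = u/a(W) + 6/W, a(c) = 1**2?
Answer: 851929/49 ≈ 17386.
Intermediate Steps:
a(c) = 1
y(u, W) = u + 6/W (y(u, W) = u/1 + 6/W = u*1 + 6/W = u + 6/W)
(121 + y(10, 7))**2 = (121 + (10 + 6/7))**2 = (121 + 76/7)**2 = (923/7)**2 = 851929/49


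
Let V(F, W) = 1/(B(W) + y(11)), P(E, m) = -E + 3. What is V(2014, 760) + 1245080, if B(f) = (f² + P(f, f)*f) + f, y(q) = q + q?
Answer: 3812434961/3062 ≈ 1.2451e+6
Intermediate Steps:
y(q) = 2*q
P(E, m) = 3 - E
B(f) = f + f² + f*(3 - f) (B(f) = (f² + (3 - f)*f) + f = (f² + f*(3 - f)) + f = f + f² + f*(3 - f))
V(F, W) = 1/(22 + 4*W) (V(F, W) = 1/(4*W + 2*11) = 1/(4*W + 22) = 1/(22 + 4*W))
V(2014, 760) + 1245080 = 1/(2*(11 + 2*760)) + 1245080 = 1/(2*(11 + 1520)) + 1245080 = (½)/1531 + 1245080 = (½)*(1/1531) + 1245080 = 1/3062 + 1245080 = 3812434961/3062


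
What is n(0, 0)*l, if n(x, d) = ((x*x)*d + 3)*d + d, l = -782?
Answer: 0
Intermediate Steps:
n(x, d) = d + d*(3 + d*x²) (n(x, d) = (x²*d + 3)*d + d = (d*x² + 3)*d + d = (3 + d*x²)*d + d = d*(3 + d*x²) + d = d + d*(3 + d*x²))
n(0, 0)*l = (0*(4 + 0*0²))*(-782) = (0*(4 + 0*0))*(-782) = (0*(4 + 0))*(-782) = (0*4)*(-782) = 0*(-782) = 0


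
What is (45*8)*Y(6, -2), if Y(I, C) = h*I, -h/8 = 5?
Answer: -86400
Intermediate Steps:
h = -40 (h = -8*5 = -40)
Y(I, C) = -40*I
(45*8)*Y(6, -2) = (45*8)*(-40*6) = 360*(-240) = -86400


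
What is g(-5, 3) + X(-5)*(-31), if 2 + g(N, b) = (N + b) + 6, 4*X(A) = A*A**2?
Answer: 3883/4 ≈ 970.75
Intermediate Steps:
X(A) = A**3/4 (X(A) = (A*A**2)/4 = A**3/4)
g(N, b) = 4 + N + b (g(N, b) = -2 + ((N + b) + 6) = -2 + (6 + N + b) = 4 + N + b)
g(-5, 3) + X(-5)*(-31) = (4 - 5 + 3) + ((1/4)*(-5)**3)*(-31) = 2 + ((1/4)*(-125))*(-31) = 2 - 125/4*(-31) = 2 + 3875/4 = 3883/4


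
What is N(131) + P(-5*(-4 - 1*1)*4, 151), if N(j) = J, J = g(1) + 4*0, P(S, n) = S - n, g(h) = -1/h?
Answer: -52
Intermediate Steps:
J = -1 (J = -1/1 + 4*0 = -1*1 + 0 = -1 + 0 = -1)
N(j) = -1
N(131) + P(-5*(-4 - 1*1)*4, 151) = -1 + (-5*(-4 - 1*1)*4 - 1*151) = -1 + (-5*(-4 - 1)*4 - 151) = -1 + (-5*(-5)*4 - 151) = -1 + (25*4 - 151) = -1 + (100 - 151) = -1 - 51 = -52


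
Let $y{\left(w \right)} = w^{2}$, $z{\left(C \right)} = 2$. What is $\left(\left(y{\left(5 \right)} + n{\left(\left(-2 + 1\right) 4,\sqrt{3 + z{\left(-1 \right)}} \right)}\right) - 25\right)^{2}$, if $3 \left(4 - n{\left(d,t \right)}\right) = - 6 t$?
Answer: $36 + 16 \sqrt{5} \approx 71.777$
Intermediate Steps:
$n{\left(d,t \right)} = 4 + 2 t$ ($n{\left(d,t \right)} = 4 - \frac{\left(-6\right) t}{3} = 4 + 2 t$)
$\left(\left(y{\left(5 \right)} + n{\left(\left(-2 + 1\right) 4,\sqrt{3 + z{\left(-1 \right)}} \right)}\right) - 25\right)^{2} = \left(\left(5^{2} + \left(4 + 2 \sqrt{3 + 2}\right)\right) - 25\right)^{2} = \left(\left(25 + \left(4 + 2 \sqrt{5}\right)\right) - 25\right)^{2} = \left(\left(29 + 2 \sqrt{5}\right) - 25\right)^{2} = \left(4 + 2 \sqrt{5}\right)^{2}$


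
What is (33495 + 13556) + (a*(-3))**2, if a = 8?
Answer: 47627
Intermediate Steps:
(33495 + 13556) + (a*(-3))**2 = (33495 + 13556) + (8*(-3))**2 = 47051 + (-24)**2 = 47051 + 576 = 47627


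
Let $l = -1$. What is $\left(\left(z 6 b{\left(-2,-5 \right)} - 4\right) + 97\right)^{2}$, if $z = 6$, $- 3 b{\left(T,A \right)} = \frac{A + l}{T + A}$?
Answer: $\frac{335241}{49} \approx 6841.7$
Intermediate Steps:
$b{\left(T,A \right)} = - \frac{-1 + A}{3 \left(A + T\right)}$ ($b{\left(T,A \right)} = - \frac{\left(A - 1\right) \frac{1}{T + A}}{3} = - \frac{\left(-1 + A\right) \frac{1}{A + T}}{3} = - \frac{\frac{1}{A + T} \left(-1 + A\right)}{3} = - \frac{-1 + A}{3 \left(A + T\right)}$)
$\left(\left(z 6 b{\left(-2,-5 \right)} - 4\right) + 97\right)^{2} = \left(\left(6 \cdot 6 \frac{1 - -5}{3 \left(-5 - 2\right)} - 4\right) + 97\right)^{2} = \left(\left(6 \cdot 6 \frac{1 + 5}{3 \left(-7\right)} - 4\right) + 97\right)^{2} = \left(\left(6 \cdot 6 \cdot \frac{1}{3} \left(- \frac{1}{7}\right) 6 - 4\right) + 97\right)^{2} = \left(\left(6 \cdot 6 \left(- \frac{2}{7}\right) - 4\right) + 97\right)^{2} = \left(\left(6 \left(- \frac{12}{7}\right) - 4\right) + 97\right)^{2} = \left(\left(- \frac{72}{7} - 4\right) + 97\right)^{2} = \left(- \frac{100}{7} + 97\right)^{2} = \left(\frac{579}{7}\right)^{2} = \frac{335241}{49}$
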